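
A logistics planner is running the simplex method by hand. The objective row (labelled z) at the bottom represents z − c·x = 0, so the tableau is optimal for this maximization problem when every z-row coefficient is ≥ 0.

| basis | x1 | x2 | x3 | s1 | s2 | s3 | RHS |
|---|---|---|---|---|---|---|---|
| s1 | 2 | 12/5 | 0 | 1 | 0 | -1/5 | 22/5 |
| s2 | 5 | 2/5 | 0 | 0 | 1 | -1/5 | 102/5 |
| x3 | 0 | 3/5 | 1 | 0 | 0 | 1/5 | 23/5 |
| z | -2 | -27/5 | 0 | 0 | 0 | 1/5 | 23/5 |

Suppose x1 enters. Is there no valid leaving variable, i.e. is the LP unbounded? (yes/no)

no

Column x1 has positive entries in row(s) 1, 2, so the ratio test bounds it — not unbounded.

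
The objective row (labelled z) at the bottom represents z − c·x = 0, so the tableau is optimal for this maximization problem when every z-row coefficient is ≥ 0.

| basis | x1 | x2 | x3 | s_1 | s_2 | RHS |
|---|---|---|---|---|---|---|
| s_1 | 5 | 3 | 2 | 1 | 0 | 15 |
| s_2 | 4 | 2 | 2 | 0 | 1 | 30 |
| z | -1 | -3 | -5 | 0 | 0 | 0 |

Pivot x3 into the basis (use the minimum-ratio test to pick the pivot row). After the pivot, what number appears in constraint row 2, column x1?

-1

Ratio test on column x3 — row 1: 15/2 = 15/2; row 2: 30/2 = 15. Minimum is 15/2 at row 1 (s_1 leaves); pivot element 2.
Divide row 1 by 2; eliminate column x3 from the other rows.
Row 2 update in column x1: 4 − 2·(5/2) = -1.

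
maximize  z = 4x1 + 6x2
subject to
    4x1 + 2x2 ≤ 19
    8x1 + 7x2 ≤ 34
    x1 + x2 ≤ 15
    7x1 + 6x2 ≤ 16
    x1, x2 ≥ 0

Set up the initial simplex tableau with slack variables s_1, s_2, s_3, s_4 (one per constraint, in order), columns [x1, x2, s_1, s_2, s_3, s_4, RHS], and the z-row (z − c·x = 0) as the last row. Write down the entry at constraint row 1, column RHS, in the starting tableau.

The RHS of constraint 1 is b_1 = 19.

19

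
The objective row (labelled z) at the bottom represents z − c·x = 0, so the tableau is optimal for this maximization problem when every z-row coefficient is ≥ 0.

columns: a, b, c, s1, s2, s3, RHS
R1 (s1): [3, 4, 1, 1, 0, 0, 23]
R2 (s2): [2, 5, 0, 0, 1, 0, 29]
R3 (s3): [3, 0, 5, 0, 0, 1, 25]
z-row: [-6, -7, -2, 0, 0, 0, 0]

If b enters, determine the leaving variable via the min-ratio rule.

Column b entries and ratios — s1: 23/4 = 23/4; s2: 29/5 = 29/5; s3: 0 ≤ 0, skip.
Smallest ratio is 23/4 in the row of s1, so s1 leaves.

s1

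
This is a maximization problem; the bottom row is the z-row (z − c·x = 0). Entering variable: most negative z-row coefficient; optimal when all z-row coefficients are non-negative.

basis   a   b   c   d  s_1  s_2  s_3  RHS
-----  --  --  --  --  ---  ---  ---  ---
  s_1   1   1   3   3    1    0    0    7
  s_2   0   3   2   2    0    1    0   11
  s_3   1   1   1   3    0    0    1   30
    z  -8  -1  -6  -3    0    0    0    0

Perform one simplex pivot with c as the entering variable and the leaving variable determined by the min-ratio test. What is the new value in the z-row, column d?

3

Ratio test on column c — row 1: 7/3 = 7/3; row 2: 11/2 = 11/2; row 3: 30/1 = 30. Minimum is 7/3 at row 1 (s_1 leaves); pivot element 3.
Divide row 1 by 3; eliminate column c from the other rows.
z-row update in column d: -3 − (-6)·1 = 3.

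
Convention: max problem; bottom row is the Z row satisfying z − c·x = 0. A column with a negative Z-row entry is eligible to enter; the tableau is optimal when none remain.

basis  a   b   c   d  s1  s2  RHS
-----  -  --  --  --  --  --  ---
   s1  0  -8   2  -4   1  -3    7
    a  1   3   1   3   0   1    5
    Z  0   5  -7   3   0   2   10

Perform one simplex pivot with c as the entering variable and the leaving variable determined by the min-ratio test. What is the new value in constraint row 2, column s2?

Ratio test on column c — row 1: 7/2 = 7/2; row 2: 5/1 = 5. Minimum is 7/2 at row 1 (s1 leaves); pivot element 2.
Divide row 1 by 2; eliminate column c from the other rows.
Row 2 update in column s2: 1 − 1·(-3/2) = 5/2.

5/2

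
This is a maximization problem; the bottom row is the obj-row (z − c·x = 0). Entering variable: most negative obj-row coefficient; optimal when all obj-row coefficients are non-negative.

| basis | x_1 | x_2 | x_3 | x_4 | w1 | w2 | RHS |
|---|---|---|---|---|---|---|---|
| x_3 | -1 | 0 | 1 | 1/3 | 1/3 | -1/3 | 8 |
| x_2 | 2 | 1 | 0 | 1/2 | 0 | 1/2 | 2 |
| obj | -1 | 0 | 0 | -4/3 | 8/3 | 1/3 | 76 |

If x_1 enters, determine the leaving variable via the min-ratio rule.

Column x_1 entries and ratios — x_3: -1 ≤ 0, skip; x_2: 2/2 = 1.
Smallest ratio is 1 in the row of x_2, so x_2 leaves.

x_2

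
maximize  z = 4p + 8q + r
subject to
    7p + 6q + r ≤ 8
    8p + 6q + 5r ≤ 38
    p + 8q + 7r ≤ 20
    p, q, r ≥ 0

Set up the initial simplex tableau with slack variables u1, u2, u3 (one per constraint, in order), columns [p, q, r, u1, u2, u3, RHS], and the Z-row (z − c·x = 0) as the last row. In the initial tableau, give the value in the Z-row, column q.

The Z-row carries the negated objective coefficients: the q entry is -8.

-8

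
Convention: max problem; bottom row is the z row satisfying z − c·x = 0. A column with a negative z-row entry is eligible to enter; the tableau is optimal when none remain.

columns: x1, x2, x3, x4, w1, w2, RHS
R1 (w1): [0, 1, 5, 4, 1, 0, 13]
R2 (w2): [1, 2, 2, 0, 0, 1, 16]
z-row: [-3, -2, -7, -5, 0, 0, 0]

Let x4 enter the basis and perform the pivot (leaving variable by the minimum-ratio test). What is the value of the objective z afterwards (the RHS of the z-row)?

65/4

Ratio test on column x4 — row 1: 13/4 = 13/4; row 2: entry 0 ≤ 0. Minimum is 13/4 at row 1 (w1 leaves); pivot element 4.
Pivot on row 1; the z-row RHS becomes 0 − (-5)·(13/4) = 65/4.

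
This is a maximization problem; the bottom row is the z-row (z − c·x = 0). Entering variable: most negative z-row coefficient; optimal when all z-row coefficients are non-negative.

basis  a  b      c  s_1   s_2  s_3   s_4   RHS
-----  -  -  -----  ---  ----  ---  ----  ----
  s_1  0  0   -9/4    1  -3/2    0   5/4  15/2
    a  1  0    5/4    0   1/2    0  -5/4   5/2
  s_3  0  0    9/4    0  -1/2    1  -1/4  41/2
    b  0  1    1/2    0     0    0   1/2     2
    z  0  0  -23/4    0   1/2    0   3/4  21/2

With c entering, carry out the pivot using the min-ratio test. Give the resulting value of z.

Ratio test on column c — row 1: entry -9/4 ≤ 0; row 2: (5/2)/(5/4) = 2; row 3: (41/2)/(9/4) = 82/9; row 4: 2/(1/2) = 4. Minimum is 2 at row 2 (a leaves); pivot element 5/4.
Pivot on row 2; the z-row RHS becomes 21/2 − (-23/4)·2 = 22.

22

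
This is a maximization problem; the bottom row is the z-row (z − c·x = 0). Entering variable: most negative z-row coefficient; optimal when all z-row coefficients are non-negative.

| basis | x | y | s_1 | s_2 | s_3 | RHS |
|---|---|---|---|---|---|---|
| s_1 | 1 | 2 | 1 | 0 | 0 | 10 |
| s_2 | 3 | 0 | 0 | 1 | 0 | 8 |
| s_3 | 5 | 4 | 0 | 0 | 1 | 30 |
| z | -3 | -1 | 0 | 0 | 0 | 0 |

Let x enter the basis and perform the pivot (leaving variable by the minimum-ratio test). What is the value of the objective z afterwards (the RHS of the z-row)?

Ratio test on column x — row 1: 10/1 = 10; row 2: 8/3 = 8/3; row 3: 30/5 = 6. Minimum is 8/3 at row 2 (s_2 leaves); pivot element 3.
Pivot on row 2; the z-row RHS becomes 0 − (-3)·(8/3) = 8.

8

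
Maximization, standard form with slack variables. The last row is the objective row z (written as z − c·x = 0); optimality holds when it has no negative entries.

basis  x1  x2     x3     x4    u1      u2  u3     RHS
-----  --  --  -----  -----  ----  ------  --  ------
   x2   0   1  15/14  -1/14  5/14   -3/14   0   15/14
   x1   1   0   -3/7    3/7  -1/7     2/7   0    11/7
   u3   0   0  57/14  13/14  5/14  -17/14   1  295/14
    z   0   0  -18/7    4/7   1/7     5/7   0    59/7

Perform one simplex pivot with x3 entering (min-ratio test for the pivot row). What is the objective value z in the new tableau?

11

Ratio test on column x3 — row 1: (15/14)/(15/14) = 1; row 2: entry -3/7 ≤ 0; row 3: (295/14)/(57/14) = 295/57. Minimum is 1 at row 1 (x2 leaves); pivot element 15/14.
Pivot on row 1; the z-row RHS becomes 59/7 − (-18/7)·1 = 11.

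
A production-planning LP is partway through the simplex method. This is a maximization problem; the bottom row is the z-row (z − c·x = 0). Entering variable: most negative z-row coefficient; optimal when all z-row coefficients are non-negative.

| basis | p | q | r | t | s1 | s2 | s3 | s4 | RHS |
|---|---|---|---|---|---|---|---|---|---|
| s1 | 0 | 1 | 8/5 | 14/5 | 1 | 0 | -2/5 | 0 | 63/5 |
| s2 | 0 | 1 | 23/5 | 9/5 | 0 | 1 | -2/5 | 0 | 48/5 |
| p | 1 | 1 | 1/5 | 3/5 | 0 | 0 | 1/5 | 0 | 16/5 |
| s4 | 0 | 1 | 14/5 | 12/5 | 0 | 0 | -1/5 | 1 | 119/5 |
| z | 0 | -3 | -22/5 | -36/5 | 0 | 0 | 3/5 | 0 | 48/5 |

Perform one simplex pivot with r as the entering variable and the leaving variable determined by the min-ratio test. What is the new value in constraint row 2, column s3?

Ratio test on column r — row 1: (63/5)/(8/5) = 63/8; row 2: (48/5)/(23/5) = 48/23; row 3: (16/5)/(1/5) = 16; row 4: (119/5)/(14/5) = 17/2. Minimum is 48/23 at row 2 (s2 leaves); pivot element 23/5.
Divide row 2 by 23/5; eliminate column r from the other rows.
In the new row 2, the s3 entry is the old entry divided by the pivot: (-2/5)/(23/5) = -2/23.

-2/23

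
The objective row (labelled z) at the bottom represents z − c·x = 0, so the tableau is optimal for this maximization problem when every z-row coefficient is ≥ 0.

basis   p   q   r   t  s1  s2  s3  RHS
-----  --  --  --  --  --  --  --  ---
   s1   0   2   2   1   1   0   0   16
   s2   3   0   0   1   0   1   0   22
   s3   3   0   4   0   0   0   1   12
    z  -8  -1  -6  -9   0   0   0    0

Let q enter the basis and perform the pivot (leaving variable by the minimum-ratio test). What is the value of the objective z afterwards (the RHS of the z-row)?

Ratio test on column q — row 1: 16/2 = 8; row 2: entry 0 ≤ 0; row 3: entry 0 ≤ 0. Minimum is 8 at row 1 (s1 leaves); pivot element 2.
Pivot on row 1; the z-row RHS becomes 0 − (-1)·8 = 8.

8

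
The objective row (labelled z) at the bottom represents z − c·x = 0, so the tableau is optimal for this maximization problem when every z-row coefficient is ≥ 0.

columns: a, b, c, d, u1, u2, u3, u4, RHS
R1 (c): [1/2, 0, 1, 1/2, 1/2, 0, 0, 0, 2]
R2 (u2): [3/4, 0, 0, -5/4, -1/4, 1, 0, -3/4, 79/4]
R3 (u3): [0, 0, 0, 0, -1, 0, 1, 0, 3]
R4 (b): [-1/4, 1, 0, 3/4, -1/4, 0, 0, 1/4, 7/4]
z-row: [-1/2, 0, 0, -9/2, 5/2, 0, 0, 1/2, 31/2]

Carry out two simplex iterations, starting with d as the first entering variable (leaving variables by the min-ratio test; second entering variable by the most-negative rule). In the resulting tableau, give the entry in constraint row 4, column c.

Ratio test on column d — row 1: 2/(1/2) = 4; row 2: entry -5/4 ≤ 0; row 3: entry 0 ≤ 0; row 4: (7/4)/(3/4) = 7/3. Minimum is 7/3 at row 4 (b leaves); pivot element 3/4.
Divide row 4 by 3/4; eliminate column d from the other rows.
Second iteration: most negative z-row entry is -2 in column a, so a enters.
Ratio test on column a — row 1: (5/6)/(2/3) = 5/4; row 2: (68/3)/(1/3) = 68; row 3: entry 0 ≤ 0; row 4: entry -1/3 ≤ 0. Minimum is 5/4 at row 1 (c leaves); pivot element 2/3.
Divide row 1 by 2/3; eliminate column a from the other rows.
After both pivots, the entry at constraint row 4, column c is 1/2.

1/2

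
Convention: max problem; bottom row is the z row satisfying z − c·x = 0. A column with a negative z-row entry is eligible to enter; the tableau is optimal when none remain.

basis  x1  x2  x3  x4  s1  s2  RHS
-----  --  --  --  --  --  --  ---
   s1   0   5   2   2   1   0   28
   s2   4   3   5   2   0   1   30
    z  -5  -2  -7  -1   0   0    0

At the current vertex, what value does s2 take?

30

s2 is basic (row 2); its value is the RHS of that row, 30.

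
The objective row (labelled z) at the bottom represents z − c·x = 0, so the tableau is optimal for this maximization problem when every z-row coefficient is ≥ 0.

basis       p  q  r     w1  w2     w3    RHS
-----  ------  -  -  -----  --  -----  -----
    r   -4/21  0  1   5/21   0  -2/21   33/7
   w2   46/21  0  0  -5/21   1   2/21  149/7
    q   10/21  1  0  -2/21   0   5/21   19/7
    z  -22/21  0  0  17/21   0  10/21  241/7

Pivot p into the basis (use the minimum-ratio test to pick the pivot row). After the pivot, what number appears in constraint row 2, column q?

-23/5

Ratio test on column p — row 1: entry -4/21 ≤ 0; row 2: (149/7)/(46/21) = 447/46; row 3: (19/7)/(10/21) = 57/10. Minimum is 57/10 at row 3 (q leaves); pivot element 10/21.
Divide row 3 by 10/21; eliminate column p from the other rows.
Row 2 update in column q: 0 − (46/21)·(21/10) = -23/5.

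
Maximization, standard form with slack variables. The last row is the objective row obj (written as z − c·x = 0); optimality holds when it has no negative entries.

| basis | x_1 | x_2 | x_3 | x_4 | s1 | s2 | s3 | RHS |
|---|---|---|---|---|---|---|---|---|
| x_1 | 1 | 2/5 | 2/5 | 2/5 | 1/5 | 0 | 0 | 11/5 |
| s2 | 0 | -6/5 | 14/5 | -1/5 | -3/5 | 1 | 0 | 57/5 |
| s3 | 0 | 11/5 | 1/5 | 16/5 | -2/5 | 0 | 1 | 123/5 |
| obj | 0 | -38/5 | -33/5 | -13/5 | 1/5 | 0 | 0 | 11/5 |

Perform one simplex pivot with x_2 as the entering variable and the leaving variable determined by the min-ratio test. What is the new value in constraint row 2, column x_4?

1

Ratio test on column x_2 — row 1: (11/5)/(2/5) = 11/2; row 2: entry -6/5 ≤ 0; row 3: (123/5)/(11/5) = 123/11. Minimum is 11/2 at row 1 (x_1 leaves); pivot element 2/5.
Divide row 1 by 2/5; eliminate column x_2 from the other rows.
Row 2 update in column x_4: -1/5 − (-6/5)·1 = 1.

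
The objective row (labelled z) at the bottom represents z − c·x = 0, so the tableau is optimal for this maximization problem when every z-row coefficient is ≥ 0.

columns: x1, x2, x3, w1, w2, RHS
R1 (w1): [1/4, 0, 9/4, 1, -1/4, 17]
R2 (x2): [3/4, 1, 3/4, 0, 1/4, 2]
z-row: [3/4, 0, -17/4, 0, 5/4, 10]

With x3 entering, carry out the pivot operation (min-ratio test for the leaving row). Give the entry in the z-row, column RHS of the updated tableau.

Ratio test on column x3 — row 1: 17/(9/4) = 68/9; row 2: 2/(3/4) = 8/3. Minimum is 8/3 at row 2 (x2 leaves); pivot element 3/4.
Divide row 2 by 3/4; eliminate column x3 from the other rows.
z-row update in column RHS: 10 − (-17/4)·(8/3) = 64/3.

64/3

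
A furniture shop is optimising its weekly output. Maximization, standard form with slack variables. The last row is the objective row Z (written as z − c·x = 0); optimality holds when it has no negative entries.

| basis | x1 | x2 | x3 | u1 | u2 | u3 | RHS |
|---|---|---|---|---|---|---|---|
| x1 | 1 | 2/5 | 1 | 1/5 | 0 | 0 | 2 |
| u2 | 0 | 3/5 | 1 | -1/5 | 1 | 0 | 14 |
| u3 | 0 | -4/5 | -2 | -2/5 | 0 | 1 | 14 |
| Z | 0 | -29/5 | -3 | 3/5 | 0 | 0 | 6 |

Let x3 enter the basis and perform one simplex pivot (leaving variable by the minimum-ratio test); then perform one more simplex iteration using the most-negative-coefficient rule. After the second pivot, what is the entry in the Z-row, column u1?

7/2

Ratio test on column x3 — row 1: 2/1 = 2; row 2: 14/1 = 14; row 3: entry -2 ≤ 0. Minimum is 2 at row 1 (x1 leaves); pivot element 1.
Divide row 1 by 1; eliminate column x3 from the other rows.
Second iteration: most negative Z-row entry is -23/5 in column x2, so x2 enters.
Ratio test on column x2 — row 1: 2/(2/5) = 5; row 2: 12/(1/5) = 60; row 3: entry 0 ≤ 0. Minimum is 5 at row 1 (x3 leaves); pivot element 2/5.
Divide row 1 by 2/5; eliminate column x2 from the other rows.
After both pivots, the entry at the Z-row, column u1 is 7/2.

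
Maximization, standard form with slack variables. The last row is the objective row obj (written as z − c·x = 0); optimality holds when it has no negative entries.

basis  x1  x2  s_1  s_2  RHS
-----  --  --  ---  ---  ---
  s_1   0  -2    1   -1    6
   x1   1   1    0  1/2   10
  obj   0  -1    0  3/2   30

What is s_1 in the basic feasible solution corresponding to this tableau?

6

s_1 is basic (row 1); its value is the RHS of that row, 6.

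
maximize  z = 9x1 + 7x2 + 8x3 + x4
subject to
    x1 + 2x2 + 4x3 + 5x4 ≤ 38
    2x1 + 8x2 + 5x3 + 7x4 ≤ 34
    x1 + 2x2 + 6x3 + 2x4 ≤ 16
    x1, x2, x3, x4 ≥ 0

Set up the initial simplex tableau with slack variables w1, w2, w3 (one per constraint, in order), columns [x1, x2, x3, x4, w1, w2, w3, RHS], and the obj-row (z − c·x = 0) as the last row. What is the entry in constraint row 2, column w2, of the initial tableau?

1

Slack w2 belongs to constraint 2; its column is the unit vector e_2, so the entry in row 2 is 1.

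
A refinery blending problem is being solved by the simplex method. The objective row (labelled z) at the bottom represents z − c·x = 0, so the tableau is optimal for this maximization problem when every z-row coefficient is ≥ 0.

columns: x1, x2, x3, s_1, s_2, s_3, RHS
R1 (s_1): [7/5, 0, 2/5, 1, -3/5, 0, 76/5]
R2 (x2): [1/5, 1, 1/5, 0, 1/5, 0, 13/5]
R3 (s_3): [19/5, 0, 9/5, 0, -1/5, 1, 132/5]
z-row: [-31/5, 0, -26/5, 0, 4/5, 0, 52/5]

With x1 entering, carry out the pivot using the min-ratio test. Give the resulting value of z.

1016/19

Ratio test on column x1 — row 1: (76/5)/(7/5) = 76/7; row 2: (13/5)/(1/5) = 13; row 3: (132/5)/(19/5) = 132/19. Minimum is 132/19 at row 3 (s_3 leaves); pivot element 19/5.
Pivot on row 3; the z-row RHS becomes 52/5 − (-31/5)·(132/19) = 1016/19.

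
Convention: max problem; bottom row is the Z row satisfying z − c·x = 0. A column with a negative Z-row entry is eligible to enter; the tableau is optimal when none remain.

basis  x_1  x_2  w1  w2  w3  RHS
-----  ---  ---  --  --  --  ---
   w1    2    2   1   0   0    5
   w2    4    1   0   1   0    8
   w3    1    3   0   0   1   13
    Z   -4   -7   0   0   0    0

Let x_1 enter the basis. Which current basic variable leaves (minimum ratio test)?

w2

Column x_1 entries and ratios — w1: 5/2 = 5/2; w2: 8/4 = 2; w3: 13/1 = 13.
Smallest ratio is 2 in the row of w2, so w2 leaves.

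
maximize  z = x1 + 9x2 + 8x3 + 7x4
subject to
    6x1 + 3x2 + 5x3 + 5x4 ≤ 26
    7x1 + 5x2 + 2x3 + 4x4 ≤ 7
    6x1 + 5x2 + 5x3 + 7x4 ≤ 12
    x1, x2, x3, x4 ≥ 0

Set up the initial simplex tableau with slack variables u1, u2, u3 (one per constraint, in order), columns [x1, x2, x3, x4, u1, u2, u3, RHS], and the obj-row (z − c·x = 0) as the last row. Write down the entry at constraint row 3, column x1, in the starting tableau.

6

Constraint 3 has coefficient 6 on x1.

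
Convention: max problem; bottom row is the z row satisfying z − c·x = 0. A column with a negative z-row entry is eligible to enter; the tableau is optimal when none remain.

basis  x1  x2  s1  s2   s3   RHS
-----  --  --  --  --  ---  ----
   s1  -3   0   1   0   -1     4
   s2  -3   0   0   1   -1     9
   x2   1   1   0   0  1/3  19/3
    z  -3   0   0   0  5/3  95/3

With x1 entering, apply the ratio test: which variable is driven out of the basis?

x2

Column x1 entries and ratios — s1: -3 ≤ 0, skip; s2: -3 ≤ 0, skip; x2: (19/3)/1 = 19/3.
Smallest ratio is 19/3 in the row of x2, so x2 leaves.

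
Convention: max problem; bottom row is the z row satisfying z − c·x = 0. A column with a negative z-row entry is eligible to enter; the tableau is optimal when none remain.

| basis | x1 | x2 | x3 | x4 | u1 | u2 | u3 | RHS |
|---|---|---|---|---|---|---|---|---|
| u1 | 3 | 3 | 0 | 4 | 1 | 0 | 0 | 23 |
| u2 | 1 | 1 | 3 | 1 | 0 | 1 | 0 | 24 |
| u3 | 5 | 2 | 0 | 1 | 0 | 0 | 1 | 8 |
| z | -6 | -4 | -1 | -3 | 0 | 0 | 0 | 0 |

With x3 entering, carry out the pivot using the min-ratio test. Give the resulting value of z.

Ratio test on column x3 — row 1: entry 0 ≤ 0; row 2: 24/3 = 8; row 3: entry 0 ≤ 0. Minimum is 8 at row 2 (u2 leaves); pivot element 3.
Pivot on row 2; the z-row RHS becomes 0 − (-1)·8 = 8.

8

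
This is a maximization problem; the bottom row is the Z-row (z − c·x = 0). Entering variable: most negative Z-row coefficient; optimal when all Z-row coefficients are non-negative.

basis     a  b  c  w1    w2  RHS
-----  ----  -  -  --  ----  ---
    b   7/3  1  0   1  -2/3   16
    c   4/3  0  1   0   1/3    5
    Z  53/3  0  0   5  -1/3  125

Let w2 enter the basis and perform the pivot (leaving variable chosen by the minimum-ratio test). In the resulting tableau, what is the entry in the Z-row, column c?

1

Ratio test on column w2 — row 1: entry -2/3 ≤ 0; row 2: 5/(1/3) = 15. Minimum is 15 at row 2 (c leaves); pivot element 1/3.
Divide row 2 by 1/3; eliminate column w2 from the other rows.
Z-row update in column c: 0 − (-1/3)·3 = 1.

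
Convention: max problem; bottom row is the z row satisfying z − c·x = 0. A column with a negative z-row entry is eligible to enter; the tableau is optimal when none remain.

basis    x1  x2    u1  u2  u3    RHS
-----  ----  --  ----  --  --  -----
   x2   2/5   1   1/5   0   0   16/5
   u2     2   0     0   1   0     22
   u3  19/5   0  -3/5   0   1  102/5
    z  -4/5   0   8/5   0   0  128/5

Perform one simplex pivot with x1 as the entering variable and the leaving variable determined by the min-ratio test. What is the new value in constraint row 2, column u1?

Ratio test on column x1 — row 1: (16/5)/(2/5) = 8; row 2: 22/2 = 11; row 3: (102/5)/(19/5) = 102/19. Minimum is 102/19 at row 3 (u3 leaves); pivot element 19/5.
Divide row 3 by 19/5; eliminate column x1 from the other rows.
Row 2 update in column u1: 0 − 2·(-3/19) = 6/19.

6/19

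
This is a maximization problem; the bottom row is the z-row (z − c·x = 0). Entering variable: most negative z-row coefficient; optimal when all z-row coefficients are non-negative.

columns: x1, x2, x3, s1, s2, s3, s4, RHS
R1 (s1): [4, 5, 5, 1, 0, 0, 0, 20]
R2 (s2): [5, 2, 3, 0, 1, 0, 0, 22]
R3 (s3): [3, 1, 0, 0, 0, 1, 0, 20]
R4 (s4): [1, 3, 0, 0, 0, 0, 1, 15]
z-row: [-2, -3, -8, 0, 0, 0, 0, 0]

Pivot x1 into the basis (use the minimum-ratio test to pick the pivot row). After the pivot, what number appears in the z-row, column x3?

-34/5

Ratio test on column x1 — row 1: 20/4 = 5; row 2: 22/5 = 22/5; row 3: 20/3 = 20/3; row 4: 15/1 = 15. Minimum is 22/5 at row 2 (s2 leaves); pivot element 5.
Divide row 2 by 5; eliminate column x1 from the other rows.
z-row update in column x3: -8 − (-2)·(3/5) = -34/5.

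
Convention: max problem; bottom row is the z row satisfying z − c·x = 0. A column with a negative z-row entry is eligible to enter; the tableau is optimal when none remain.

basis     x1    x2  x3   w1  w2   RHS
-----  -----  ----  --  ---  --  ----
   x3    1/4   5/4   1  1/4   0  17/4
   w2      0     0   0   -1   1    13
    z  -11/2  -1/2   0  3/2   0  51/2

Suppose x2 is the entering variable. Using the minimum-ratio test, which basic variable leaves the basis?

x3

Column x2 entries and ratios — x3: (17/4)/(5/4) = 17/5; w2: 0 ≤ 0, skip.
Smallest ratio is 17/5 in the row of x3, so x3 leaves.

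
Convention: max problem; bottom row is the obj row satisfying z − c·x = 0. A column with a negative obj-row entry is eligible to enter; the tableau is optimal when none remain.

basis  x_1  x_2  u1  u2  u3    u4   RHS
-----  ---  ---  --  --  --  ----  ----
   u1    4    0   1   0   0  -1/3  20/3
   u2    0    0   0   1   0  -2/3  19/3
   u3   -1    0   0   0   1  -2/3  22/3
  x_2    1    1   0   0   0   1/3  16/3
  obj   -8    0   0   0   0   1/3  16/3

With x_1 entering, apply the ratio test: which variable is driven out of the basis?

u1

Column x_1 entries and ratios — u1: (20/3)/4 = 5/3; u2: 0 ≤ 0, skip; u3: -1 ≤ 0, skip; x_2: (16/3)/1 = 16/3.
Smallest ratio is 5/3 in the row of u1, so u1 leaves.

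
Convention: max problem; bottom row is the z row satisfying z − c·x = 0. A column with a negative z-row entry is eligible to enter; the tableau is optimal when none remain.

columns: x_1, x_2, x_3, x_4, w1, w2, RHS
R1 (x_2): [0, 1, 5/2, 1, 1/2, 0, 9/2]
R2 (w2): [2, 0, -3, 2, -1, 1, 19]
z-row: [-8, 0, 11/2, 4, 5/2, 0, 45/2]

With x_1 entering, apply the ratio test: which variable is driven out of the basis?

w2

Column x_1 entries and ratios — x_2: 0 ≤ 0, skip; w2: 19/2 = 19/2.
Smallest ratio is 19/2 in the row of w2, so w2 leaves.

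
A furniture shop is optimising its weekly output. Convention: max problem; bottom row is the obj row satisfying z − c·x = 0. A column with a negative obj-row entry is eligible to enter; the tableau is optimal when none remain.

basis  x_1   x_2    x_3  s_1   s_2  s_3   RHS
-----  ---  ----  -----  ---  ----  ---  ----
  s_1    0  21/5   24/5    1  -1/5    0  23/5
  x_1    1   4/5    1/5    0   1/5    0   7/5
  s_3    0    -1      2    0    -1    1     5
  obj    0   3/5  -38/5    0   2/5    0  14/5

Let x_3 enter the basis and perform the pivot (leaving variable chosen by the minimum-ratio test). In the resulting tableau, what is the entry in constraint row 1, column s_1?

Ratio test on column x_3 — row 1: (23/5)/(24/5) = 23/24; row 2: (7/5)/(1/5) = 7; row 3: 5/2 = 5/2. Minimum is 23/24 at row 1 (s_1 leaves); pivot element 24/5.
Divide row 1 by 24/5; eliminate column x_3 from the other rows.
In the new row 1, the s_1 entry is the old entry divided by the pivot: 1/(24/5) = 5/24.

5/24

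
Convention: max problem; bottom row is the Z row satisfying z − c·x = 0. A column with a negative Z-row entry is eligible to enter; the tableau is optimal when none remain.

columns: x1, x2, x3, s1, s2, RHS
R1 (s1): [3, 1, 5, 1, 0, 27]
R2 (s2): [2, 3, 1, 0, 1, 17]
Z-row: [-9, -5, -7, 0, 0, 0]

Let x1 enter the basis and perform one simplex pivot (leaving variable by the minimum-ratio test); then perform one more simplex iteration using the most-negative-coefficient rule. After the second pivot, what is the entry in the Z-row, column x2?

Ratio test on column x1 — row 1: 27/3 = 9; row 2: 17/2 = 17/2. Minimum is 17/2 at row 2 (s2 leaves); pivot element 2.
Divide row 2 by 2; eliminate column x1 from the other rows.
Second iteration: most negative Z-row entry is -5/2 in column x3, so x3 enters.
Ratio test on column x3 — row 1: (3/2)/(7/2) = 3/7; row 2: (17/2)/(1/2) = 17. Minimum is 3/7 at row 1 (s1 leaves); pivot element 7/2.
Divide row 1 by 7/2; eliminate column x3 from the other rows.
After both pivots, the entry at the Z-row, column x2 is 6.

6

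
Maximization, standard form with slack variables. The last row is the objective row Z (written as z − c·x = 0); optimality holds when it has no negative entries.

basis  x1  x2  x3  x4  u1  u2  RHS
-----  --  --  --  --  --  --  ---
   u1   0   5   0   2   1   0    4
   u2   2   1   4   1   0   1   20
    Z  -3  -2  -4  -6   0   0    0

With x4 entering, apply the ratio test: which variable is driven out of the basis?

u1

Column x4 entries and ratios — u1: 4/2 = 2; u2: 20/1 = 20.
Smallest ratio is 2 in the row of u1, so u1 leaves.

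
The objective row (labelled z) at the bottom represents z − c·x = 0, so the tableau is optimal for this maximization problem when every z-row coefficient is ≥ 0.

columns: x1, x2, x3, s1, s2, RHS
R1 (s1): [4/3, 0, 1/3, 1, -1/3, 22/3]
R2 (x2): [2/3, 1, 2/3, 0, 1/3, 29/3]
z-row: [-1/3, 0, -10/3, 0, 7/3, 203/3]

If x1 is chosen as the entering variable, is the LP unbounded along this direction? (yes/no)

Column x1 has positive entries in row(s) 1, 2, so the ratio test bounds it — not unbounded.

no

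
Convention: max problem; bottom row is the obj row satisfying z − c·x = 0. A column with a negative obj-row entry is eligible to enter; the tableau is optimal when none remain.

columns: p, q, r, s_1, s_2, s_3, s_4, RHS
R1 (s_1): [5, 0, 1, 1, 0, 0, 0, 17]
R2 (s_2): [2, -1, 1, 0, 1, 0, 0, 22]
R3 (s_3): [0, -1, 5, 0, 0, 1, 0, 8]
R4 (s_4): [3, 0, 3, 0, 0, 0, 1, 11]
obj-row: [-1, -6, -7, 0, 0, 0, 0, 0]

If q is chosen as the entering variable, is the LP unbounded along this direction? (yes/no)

Every constraint-row entry in column q is ≤ 0, so increasing q is unbounded.

yes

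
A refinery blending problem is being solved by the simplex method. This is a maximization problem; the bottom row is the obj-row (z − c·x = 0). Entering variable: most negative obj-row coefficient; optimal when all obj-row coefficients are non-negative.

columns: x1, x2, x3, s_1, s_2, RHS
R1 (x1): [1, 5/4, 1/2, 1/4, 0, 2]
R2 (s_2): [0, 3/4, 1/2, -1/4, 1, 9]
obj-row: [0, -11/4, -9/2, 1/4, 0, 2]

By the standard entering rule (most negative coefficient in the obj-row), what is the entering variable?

x3

Negative obj-row entries: x2: -11/4, x3: -9/2.
The most negative is -9/2 in column x3, so x3 enters.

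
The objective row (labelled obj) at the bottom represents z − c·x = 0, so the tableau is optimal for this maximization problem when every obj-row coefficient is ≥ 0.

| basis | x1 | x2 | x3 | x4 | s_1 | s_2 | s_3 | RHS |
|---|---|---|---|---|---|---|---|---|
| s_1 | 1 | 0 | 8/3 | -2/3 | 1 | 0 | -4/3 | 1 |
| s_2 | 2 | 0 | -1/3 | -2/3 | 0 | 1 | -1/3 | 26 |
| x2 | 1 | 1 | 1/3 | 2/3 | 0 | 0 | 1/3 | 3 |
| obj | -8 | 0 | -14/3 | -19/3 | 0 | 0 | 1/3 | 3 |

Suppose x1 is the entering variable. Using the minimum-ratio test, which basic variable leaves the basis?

Column x1 entries and ratios — s_1: 1/1 = 1; s_2: 26/2 = 13; x2: 3/1 = 3.
Smallest ratio is 1 in the row of s_1, so s_1 leaves.

s_1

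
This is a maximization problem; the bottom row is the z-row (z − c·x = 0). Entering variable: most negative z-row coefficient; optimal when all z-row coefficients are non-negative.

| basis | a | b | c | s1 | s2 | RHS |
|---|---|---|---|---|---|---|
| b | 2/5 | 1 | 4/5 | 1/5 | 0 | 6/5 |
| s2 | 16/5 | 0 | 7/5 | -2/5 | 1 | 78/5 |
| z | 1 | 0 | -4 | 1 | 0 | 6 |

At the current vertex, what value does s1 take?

s1 is not in the basis, so in the current basic feasible solution s1 = 0.

0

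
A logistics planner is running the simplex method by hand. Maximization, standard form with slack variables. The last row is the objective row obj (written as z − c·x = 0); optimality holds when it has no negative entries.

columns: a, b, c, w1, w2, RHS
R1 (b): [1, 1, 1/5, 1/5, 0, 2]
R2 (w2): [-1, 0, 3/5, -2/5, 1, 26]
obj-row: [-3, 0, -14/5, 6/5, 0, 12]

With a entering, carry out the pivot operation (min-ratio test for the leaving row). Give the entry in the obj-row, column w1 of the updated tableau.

Ratio test on column a — row 1: 2/1 = 2; row 2: entry -1 ≤ 0. Minimum is 2 at row 1 (b leaves); pivot element 1.
Divide row 1 by 1; eliminate column a from the other rows.
obj-row update in column w1: 6/5 − (-3)·(1/5) = 9/5.

9/5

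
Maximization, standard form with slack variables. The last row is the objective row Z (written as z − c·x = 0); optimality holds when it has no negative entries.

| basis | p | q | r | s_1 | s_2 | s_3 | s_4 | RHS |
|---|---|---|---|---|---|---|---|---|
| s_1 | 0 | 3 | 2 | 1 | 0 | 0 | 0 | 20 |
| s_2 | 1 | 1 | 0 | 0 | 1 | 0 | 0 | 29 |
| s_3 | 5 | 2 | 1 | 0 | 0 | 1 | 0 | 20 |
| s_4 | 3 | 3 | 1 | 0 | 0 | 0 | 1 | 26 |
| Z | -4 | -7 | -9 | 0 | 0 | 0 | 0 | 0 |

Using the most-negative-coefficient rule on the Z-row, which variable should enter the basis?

r

Negative Z-row entries: p: -4, q: -7, r: -9.
The most negative is -9 in column r, so r enters.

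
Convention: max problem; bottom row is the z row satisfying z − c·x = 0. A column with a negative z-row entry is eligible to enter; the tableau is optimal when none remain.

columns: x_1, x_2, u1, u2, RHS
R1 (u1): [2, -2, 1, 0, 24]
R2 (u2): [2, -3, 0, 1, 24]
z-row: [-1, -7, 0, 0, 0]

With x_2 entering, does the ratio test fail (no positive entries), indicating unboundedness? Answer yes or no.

yes

Every constraint-row entry in column x_2 is ≤ 0, so increasing x_2 is unbounded.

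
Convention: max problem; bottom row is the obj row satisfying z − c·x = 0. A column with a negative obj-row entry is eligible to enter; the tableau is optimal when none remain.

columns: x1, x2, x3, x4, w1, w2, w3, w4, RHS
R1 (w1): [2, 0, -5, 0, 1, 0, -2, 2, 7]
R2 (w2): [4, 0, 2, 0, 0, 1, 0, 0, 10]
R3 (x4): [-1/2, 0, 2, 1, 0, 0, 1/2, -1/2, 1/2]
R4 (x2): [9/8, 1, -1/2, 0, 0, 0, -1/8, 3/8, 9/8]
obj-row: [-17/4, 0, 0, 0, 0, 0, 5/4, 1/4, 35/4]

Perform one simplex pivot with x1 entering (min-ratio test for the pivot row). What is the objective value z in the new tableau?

Ratio test on column x1 — row 1: 7/2 = 7/2; row 2: 10/4 = 5/2; row 3: entry -1/2 ≤ 0; row 4: (9/8)/(9/8) = 1. Minimum is 1 at row 4 (x2 leaves); pivot element 9/8.
Pivot on row 4; the obj-row RHS becomes 35/4 − (-17/4)·1 = 13.

13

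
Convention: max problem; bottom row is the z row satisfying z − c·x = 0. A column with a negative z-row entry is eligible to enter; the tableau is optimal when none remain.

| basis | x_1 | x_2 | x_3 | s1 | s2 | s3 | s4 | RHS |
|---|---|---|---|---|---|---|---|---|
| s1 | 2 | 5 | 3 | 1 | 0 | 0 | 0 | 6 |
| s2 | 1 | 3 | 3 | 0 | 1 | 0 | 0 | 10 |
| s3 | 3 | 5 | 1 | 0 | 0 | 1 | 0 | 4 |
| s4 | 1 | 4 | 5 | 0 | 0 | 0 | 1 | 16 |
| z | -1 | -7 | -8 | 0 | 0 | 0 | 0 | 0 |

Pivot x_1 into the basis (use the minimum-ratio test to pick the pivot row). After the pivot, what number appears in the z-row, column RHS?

Ratio test on column x_1 — row 1: 6/2 = 3; row 2: 10/1 = 10; row 3: 4/3 = 4/3; row 4: 16/1 = 16. Minimum is 4/3 at row 3 (s3 leaves); pivot element 3.
Divide row 3 by 3; eliminate column x_1 from the other rows.
z-row update in column RHS: 0 − (-1)·(4/3) = 4/3.

4/3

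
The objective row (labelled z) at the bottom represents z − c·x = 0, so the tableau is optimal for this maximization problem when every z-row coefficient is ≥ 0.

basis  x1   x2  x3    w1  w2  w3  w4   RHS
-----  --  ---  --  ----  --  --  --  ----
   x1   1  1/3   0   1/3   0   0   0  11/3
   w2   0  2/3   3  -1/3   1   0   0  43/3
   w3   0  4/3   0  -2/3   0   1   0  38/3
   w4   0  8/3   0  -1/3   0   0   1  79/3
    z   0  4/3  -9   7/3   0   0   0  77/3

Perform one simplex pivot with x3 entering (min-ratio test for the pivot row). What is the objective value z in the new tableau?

206/3

Ratio test on column x3 — row 1: entry 0 ≤ 0; row 2: (43/3)/3 = 43/9; row 3: entry 0 ≤ 0; row 4: entry 0 ≤ 0. Minimum is 43/9 at row 2 (w2 leaves); pivot element 3.
Pivot on row 2; the z-row RHS becomes 77/3 − (-9)·(43/9) = 206/3.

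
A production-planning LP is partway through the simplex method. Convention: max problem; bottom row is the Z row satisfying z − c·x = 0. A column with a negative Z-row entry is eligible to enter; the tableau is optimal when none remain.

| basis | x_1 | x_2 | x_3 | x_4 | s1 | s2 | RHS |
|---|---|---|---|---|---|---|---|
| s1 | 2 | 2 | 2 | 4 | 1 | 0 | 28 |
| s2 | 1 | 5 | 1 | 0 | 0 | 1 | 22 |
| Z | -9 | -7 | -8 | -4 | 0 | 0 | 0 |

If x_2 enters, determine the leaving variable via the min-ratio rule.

Column x_2 entries and ratios — s1: 28/2 = 14; s2: 22/5 = 22/5.
Smallest ratio is 22/5 in the row of s2, so s2 leaves.

s2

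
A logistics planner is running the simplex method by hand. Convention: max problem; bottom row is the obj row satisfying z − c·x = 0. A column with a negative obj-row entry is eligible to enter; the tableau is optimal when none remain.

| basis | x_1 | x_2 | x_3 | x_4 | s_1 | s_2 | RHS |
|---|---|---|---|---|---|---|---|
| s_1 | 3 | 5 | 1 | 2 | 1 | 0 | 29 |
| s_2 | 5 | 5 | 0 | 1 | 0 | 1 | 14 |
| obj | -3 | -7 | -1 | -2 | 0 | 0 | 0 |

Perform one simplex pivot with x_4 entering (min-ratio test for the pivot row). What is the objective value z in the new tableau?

Ratio test on column x_4 — row 1: 29/2 = 29/2; row 2: 14/1 = 14. Minimum is 14 at row 2 (s_2 leaves); pivot element 1.
Pivot on row 2; the obj-row RHS becomes 0 − (-2)·14 = 28.

28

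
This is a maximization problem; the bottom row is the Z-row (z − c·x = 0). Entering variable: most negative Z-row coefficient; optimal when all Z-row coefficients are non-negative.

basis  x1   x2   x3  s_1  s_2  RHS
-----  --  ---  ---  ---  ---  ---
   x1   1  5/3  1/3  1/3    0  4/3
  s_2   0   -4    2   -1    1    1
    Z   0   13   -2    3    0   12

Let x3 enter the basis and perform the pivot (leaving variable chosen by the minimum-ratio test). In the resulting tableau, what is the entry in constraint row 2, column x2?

Ratio test on column x3 — row 1: (4/3)/(1/3) = 4; row 2: 1/2 = 1/2. Minimum is 1/2 at row 2 (s_2 leaves); pivot element 2.
Divide row 2 by 2; eliminate column x3 from the other rows.
In the new row 2, the x2 entry is the old entry divided by the pivot: (-4)/2 = -2.

-2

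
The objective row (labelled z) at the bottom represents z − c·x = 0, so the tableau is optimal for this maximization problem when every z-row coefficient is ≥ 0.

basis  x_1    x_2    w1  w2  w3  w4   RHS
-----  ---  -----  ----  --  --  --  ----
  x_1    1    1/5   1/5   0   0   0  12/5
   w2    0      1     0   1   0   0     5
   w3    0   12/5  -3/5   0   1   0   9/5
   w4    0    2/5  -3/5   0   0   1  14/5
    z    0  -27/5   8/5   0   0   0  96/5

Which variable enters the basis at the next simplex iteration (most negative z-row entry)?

Negative z-row entries: x_2: -27/5.
The most negative is -27/5 in column x_2, so x_2 enters.

x_2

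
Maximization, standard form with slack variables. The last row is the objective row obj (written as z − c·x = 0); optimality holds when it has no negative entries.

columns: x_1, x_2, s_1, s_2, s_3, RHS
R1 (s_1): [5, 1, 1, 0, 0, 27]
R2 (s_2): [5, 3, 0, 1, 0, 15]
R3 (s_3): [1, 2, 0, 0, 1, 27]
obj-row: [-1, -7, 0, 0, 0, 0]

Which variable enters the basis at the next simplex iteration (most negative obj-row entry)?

x_2

Negative obj-row entries: x_1: -1, x_2: -7.
The most negative is -7 in column x_2, so x_2 enters.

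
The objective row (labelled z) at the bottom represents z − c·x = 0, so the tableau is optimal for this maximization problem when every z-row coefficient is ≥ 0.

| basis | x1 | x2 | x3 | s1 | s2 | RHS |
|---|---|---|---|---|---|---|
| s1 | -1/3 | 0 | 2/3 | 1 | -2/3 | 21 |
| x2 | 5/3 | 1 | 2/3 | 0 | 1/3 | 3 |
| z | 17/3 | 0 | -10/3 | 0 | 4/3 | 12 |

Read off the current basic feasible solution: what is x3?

x3 is not in the basis, so in the current basic feasible solution x3 = 0.

0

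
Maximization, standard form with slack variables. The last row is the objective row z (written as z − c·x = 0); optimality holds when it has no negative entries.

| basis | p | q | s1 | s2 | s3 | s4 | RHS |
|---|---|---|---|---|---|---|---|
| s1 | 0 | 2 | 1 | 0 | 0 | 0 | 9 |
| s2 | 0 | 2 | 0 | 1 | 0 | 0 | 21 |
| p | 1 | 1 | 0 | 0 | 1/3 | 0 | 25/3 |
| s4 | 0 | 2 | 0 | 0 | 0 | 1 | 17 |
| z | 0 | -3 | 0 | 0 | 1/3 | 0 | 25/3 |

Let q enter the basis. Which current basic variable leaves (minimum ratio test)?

s1

Column q entries and ratios — s1: 9/2 = 9/2; s2: 21/2 = 21/2; p: (25/3)/1 = 25/3; s4: 17/2 = 17/2.
Smallest ratio is 9/2 in the row of s1, so s1 leaves.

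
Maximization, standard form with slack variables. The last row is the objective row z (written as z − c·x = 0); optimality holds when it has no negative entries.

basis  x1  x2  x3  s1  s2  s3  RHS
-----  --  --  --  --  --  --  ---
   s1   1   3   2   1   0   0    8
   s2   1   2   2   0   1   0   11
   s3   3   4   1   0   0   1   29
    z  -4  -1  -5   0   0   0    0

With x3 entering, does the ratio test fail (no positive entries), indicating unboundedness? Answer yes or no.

Column x3 has positive entries in row(s) 1, 2, 3, so the ratio test bounds it — not unbounded.

no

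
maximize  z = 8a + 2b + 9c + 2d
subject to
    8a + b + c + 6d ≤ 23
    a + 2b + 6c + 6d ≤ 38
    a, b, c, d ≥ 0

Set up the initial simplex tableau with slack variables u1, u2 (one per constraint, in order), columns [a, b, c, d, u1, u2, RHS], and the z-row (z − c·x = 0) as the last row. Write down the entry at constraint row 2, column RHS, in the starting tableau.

38

The RHS of constraint 2 is b_2 = 38.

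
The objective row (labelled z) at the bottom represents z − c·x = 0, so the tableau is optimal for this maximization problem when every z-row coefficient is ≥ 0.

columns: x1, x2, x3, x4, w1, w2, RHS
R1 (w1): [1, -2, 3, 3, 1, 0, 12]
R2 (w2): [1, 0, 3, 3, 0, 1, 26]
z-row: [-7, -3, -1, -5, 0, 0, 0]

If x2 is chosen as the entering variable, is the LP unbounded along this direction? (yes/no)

Every constraint-row entry in column x2 is ≤ 0, so increasing x2 is unbounded.

yes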